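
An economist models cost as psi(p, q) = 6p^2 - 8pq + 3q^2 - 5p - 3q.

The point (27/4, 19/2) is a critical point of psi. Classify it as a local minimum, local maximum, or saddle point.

The Hessian of psi is constant: H = [[12, -8], [-8, 6]].
det(H) = 12·6 − (-8)² = 8.
det(H) > 0 and tr(H) = 18 > 0, so H is positive definite and the point is a local minimum.

local minimum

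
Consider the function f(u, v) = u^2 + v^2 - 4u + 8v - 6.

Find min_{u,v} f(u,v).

f(u,v) separates as P(u) + Q(v) − 6, so its minimum is min P + min Q − 6.
P'(u) = 2u - 4 vanishes at u ∈ {2}; Q'(v) = 2v + 8 vanishes at v ∈ {-4}.
Local minima of P (where P''>0): P(2)=-4. Local minima of Q: Q(-4)=-16.
So the global minimum of f is P(2) + Q(-4) − 6 = -4 − 16 − 6 = -26, attained at (2, -4).

-26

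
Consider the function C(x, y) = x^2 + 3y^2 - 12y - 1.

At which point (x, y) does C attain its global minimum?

C(x,y) separates as P(x) + Q(y) − 1, so its minimum is min P + min Q − 1.
P'(x) = 2x vanishes at x ∈ {0}; Q'(y) = 6y - 12 vanishes at y ∈ {2}.
Local minima of P (where P''>0): P(0)=0. Local minima of Q: Q(2)=-12.
So the global minimum of C is P(0) + Q(2) − 1 = 0 − 12 − 1 = -13, attained at (0, 2).

(0, 2)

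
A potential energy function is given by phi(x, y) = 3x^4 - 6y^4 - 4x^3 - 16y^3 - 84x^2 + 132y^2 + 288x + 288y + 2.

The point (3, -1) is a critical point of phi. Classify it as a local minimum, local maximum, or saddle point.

local minimum

The mixed partial ∂²phi/∂x∂y is 0, so the Hessian at any point is diag(phi_xx, phi_yy) = diag(12(3x^2 - 2x - 14), 24(-3y^2 - 4y + 11)).
At (3, -1): H = diag(84, 288).
Both eigenvalues are positive, so H is positive definite: a local minimum.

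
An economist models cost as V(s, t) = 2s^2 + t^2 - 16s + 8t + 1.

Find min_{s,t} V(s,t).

V(s,t) separates as P(s) + Q(t) + 1, so its minimum is min P + min Q + 1.
P'(s) = 4s - 16 vanishes at s ∈ {4}; Q'(t) = 2(t + 4) vanishes at t ∈ {-4}.
Local minima of P (where P''>0): P(4)=-32. Local minima of Q: Q(-4)=-16.
So the global minimum of V is P(4) + Q(-4) + 1 = -32 − 16 + 1 = -47, attained at (4, -4).

-47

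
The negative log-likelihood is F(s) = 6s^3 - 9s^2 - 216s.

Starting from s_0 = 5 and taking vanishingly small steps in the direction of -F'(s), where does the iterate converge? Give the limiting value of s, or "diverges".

F'(s) = 18(s - 4)(s + 3), so F'(5) = 144.
Gradient descent moves in the -F' direction, i.e. s is decreasing.
The nearest critical point in that direction is s = 4, where F'' = 126 > 0 (a local minimum). The iterate converges there.

4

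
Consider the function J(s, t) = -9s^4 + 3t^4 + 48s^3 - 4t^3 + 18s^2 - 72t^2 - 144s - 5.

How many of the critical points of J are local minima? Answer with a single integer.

J separates as a function of s plus a function of t, so ∇J=0 decouples.
∂J/∂s = -36(s - 4)(s - 1)(s + 1) = 0 at s ∈ {-1, 1, 4}; ∂J/∂t = 12t(t - 4)(t + 3) = 0 at t ∈ {-3, 0, 4}.
The Hessian is diagonal: diag(J_ss, J_tt). Second derivatives: J_ss(-1)=-360, J_ss(1)=216, J_ss(4)=-540; J_tt(-3)=252, J_tt(0)=-144, J_tt(4)=336.
Local minima occur where both diagonal entries positive: (1, -3), (1, 4). Count: 2.

2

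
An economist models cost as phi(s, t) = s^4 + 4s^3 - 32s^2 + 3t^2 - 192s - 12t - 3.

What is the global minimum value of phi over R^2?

phi(s,t) separates as P(s) + Q(t) − 3, so its minimum is min P + min Q − 3.
P'(s) = 4(s - 4)(s + 3)(s + 4) vanishes at s ∈ {-4, -3, 4}; Q'(t) = 6(t - 2) vanishes at t ∈ {2}.
Local minima of P (where P''>0): P(-4)=256, P(4)=-768. Local minima of Q: Q(2)=-12.
So the global minimum of phi is P(4) + Q(2) − 3 = -768 − 12 − 3 = -783, attained at (4, 2).

-783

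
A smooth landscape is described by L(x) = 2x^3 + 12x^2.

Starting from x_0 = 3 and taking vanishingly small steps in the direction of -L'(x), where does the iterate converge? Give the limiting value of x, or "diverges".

0

L'(x) = 6x(x + 4), so L'(3) = 126.
Gradient descent moves in the -L' direction, i.e. x is decreasing.
The nearest critical point in that direction is x = 0, where L'' = 24 > 0 (a local minimum). The iterate converges there.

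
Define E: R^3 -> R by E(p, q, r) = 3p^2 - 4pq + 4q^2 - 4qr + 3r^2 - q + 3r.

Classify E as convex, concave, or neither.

convex

E is quadratic, so its Hessian is the constant matrix H = [[6, -4, 0], [-4, 8, -4], [0, -4, 6]].
Leading principal minors: 6, 32, 96.
All positive ⇒ H ≻ 0 ⇒ convex.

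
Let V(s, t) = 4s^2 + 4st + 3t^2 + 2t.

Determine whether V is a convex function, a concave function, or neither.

convex

V is quadratic, so its Hessian is the constant matrix H = [[8, 4], [4, 6]].
det(H) = 32, tr(H) = 14.
det(H) > 0 and tr(H) > 0, so H is positive definite everywhere: convex.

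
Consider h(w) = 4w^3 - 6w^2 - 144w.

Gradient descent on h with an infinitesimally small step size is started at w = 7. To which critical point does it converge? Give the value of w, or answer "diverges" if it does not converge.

4

h'(w) = 12(w - 4)(w + 3), so h'(7) = 360.
Gradient descent moves in the -h' direction, i.e. w is decreasing.
The nearest critical point in that direction is w = 4, where h'' = 84 > 0 (a local minimum). The iterate converges there.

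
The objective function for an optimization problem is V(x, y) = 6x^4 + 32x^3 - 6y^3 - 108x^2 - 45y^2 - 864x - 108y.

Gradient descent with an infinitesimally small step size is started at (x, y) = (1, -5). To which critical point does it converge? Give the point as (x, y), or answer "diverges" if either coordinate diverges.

V is separable, so gradient descent decouples: x follows -∂V/∂x, y follows -∂V/∂y.
∂V/∂x = 24(x - 3)(x + 3)(x + 4); at x=1 this is -960, so x increases.
∂V/∂y = -18(y + 2)(y + 3); at y=-5 this is -108, so y increases.
x converges to its nearest critical value 3 (a local min of the x-part); y converges to -3. The iterate converges to (3, -3).

(3, -3)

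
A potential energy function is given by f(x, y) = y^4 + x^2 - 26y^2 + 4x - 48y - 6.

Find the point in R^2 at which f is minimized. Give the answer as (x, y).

(-2, 4)

f(x,y) separates as P(x) + Q(y) − 6, so its minimum is min P + min Q − 6.
P'(x) = 2x + 4 vanishes at x ∈ {-2}; Q'(y) = 4(y - 4)(y + 1)(y + 3) vanishes at y ∈ {-3, -1, 4}.
Local minima of P (where P''>0): P(-2)=-4. Local minima of Q: Q(-3)=-9, Q(4)=-352.
So the global minimum of f is P(-2) + Q(4) − 6 = -4 − 352 − 6 = -362, attained at (-2, 4).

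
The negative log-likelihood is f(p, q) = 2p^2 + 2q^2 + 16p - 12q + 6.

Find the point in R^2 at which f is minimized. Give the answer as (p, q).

(-4, 3)

f(p,q) separates as A(p) + B(q) + 6, so its minimum is min A + min B + 6.
A'(p) = 4p + 16 vanishes at p ∈ {-4}; B'(q) = 4q - 12 vanishes at q ∈ {3}.
Local minima of A (where A''>0): A(-4)=-32. Local minima of B: B(3)=-18.
So the global minimum of f is A(-4) + B(3) + 6 = -32 − 18 + 6 = -44, attained at (-4, 3).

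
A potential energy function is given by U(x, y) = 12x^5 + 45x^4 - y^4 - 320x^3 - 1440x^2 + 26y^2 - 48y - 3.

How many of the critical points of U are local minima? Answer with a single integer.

U separates as a function of x plus a function of y, so ∇U=0 decouples.
∂U/∂x = 60x(x - 4)(x + 3)(x + 4) = 0 at x ∈ {-4, -3, 0, 4}; ∂U/∂y = -4(y - 3)(y - 1)(y + 4) = 0 at y ∈ {-4, 1, 3}.
The Hessian is diagonal: diag(U_xx, U_yy). Second derivatives: U_xx(-4)=-1920, U_xx(-3)=1260, U_xx(0)=-2880, U_xx(4)=13440; U_yy(-4)=-140, U_yy(1)=40, U_yy(3)=-56.
Local minima occur where both diagonal entries positive: (-3, 1), (4, 1). Count: 2.

2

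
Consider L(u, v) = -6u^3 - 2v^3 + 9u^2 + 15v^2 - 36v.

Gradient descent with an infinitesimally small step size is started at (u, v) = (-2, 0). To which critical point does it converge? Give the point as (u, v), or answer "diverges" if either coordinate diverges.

(0, 2)

L is separable, so gradient descent decouples: u follows -∂L/∂u, v follows -∂L/∂v.
∂L/∂u = -18u(u - 1); at u=-2 this is -108, so u increases.
∂L/∂v = -6(v - 3)(v - 2); at v=0 this is -36, so v increases.
u converges to its nearest critical value 0 (a local min of the u-part); v converges to 2. The iterate converges to (0, 2).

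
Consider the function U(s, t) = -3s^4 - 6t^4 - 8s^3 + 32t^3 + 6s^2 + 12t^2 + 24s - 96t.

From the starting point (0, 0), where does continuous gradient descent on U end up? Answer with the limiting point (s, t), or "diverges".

(-1, 1)

U is separable, so gradient descent decouples: s follows -∂U/∂s, t follows -∂U/∂t.
∂U/∂s = -12(s - 1)(s + 1)(s + 2); at s=0 this is 24, so s decreases.
∂U/∂t = -24(t - 4)(t - 1)(t + 1); at t=0 this is -96, so t increases.
s converges to its nearest critical value -1 (a local min of the s-part); t converges to 1. The iterate converges to (-1, 1).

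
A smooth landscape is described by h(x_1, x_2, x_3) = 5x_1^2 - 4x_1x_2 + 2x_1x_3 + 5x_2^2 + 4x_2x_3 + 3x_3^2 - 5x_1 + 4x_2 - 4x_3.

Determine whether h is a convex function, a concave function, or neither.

h is quadratic, so its Hessian is the constant matrix H = [[10, -4, 2], [-4, 10, 4], [2, 4, 6]].
Leading principal minors: 10, 84, 240.
All positive ⇒ H ≻ 0 ⇒ convex.

convex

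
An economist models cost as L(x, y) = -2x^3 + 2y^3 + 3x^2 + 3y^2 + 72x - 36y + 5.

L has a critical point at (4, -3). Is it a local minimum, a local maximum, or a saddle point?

The mixed partial ∂²L/∂x∂y is 0, so the Hessian at any point is diag(L_xx, L_yy) = diag(6(-2x + 1), 6(2y + 1)).
At (4, -3): H = diag(-42, -30).
Both eigenvalues are negative, so H is negative definite: a local maximum.

local maximum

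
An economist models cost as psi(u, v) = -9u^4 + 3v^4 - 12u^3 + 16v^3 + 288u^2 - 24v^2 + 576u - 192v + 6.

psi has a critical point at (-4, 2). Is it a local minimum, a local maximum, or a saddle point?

saddle point

The mixed partial ∂²psi/∂u∂v is 0, so the Hessian at any point is diag(psi_uu, psi_vv) = diag(36(-3u^2 - 2u + 16), 12(3v^2 + 8v - 4)).
At (-4, 2): H = diag(-864, 288).
The eigenvalues have opposite signs, so H is indefinite: a saddle point.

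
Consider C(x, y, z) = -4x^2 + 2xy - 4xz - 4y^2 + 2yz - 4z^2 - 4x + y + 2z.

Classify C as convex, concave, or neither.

concave

C is quadratic, so its Hessian is the constant matrix H = [[-8, 2, -4], [2, -8, 2], [-4, 2, -8]].
Leading principal minors: -8, 60, -352.
Signs alternate −, +, − ⇒ H ≺ 0 ⇒ concave.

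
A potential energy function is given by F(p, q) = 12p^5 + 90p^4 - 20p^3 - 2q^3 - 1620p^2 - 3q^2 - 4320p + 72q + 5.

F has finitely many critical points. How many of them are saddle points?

4

F separates as a function of p plus a function of q, so ∇F=0 decouples.
∂F/∂p = 60(p - 3)(p + 2)(p + 3)(p + 4) = 0 at p ∈ {-4, -3, -2, 3}; ∂F/∂q = -6(q - 3)(q + 4) = 0 at q ∈ {-4, 3}.
The Hessian is diagonal: diag(F_pp, F_qq). Second derivatives: F_pp(-4)=-840, F_pp(-3)=360, F_pp(-2)=-600, F_pp(3)=12600; F_qq(-4)=42, F_qq(3)=-42.
Saddle points occur where the two diagonal entries have opposite signs: (-4, -4), (-3, 3), (-2, -4), (3, 3). Count: 4.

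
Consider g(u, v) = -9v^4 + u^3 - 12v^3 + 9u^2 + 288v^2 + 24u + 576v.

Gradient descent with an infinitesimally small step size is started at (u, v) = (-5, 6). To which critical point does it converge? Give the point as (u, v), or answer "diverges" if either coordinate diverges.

g is separable, so gradient descent decouples: u follows -∂g/∂u, v follows -∂g/∂v.
∂g/∂u = 3(u + 2)(u + 4); at u=-5 this is 9, so u decreases.
∂g/∂v = -36(v - 4)(v + 1)(v + 4); at v=6 this is -5040, so v increases.
The u-coordinate has no critical point in that direction and runs off to infinity.

diverges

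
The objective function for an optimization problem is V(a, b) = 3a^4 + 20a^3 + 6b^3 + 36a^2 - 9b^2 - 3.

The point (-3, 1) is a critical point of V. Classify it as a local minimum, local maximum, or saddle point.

local minimum

The mixed partial ∂²V/∂a∂b is 0, so the Hessian at any point is diag(V_aa, V_bb) = diag(12(3a^2 + 10a + 6), 18(2b - 1)).
At (-3, 1): H = diag(36, 18).
Both eigenvalues are positive, so H is positive definite: a local minimum.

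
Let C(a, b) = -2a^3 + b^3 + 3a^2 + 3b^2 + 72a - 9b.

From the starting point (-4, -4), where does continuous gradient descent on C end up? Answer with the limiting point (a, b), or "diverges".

C is separable, so gradient descent decouples: a follows -∂C/∂a, b follows -∂C/∂b.
∂C/∂a = -6(a - 4)(a + 3); at a=-4 this is -48, so a increases.
∂C/∂b = 3(b - 1)(b + 3); at b=-4 this is 15, so b decreases.
The b-coordinate has no critical point in that direction and runs off to infinity.

diverges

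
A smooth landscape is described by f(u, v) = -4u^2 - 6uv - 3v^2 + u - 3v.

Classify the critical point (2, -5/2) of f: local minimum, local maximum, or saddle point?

The Hessian of f is constant: H = [[-8, -6], [-6, -6]].
det(H) = (-8)·(-6) − (-6)² = 12.
det(H) > 0 and tr(H) = -14 < 0, so H is negative definite and the point is a local maximum.

local maximum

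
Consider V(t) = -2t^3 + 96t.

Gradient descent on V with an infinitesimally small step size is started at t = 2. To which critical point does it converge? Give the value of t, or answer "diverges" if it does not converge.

V'(t) = -6(t - 4)(t + 4), so V'(2) = 72.
Gradient descent moves in the -V' direction, i.e. t is decreasing.
The nearest critical point in that direction is t = -4, where V'' = 48 > 0 (a local minimum). The iterate converges there.

-4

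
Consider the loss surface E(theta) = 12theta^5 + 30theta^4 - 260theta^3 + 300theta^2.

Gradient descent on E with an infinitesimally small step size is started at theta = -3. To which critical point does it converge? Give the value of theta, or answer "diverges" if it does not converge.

E'(theta) = 60theta(theta - 2)(theta - 1)(theta + 5), so E'(-3) = -7200.
Gradient descent moves in the -E' direction, i.e. theta is increasing.
The nearest critical point in that direction is theta = 0, where E'' = 600 > 0 (a local minimum). The iterate converges there.

0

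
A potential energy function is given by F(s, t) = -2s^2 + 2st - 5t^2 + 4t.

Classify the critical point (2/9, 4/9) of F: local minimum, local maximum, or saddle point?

local maximum

The Hessian of F is constant: H = [[-4, 2], [2, -10]].
det(H) = (-4)·(-10) − 2² = 36.
det(H) > 0 and tr(H) = -14 < 0, so H is negative definite and the point is a local maximum.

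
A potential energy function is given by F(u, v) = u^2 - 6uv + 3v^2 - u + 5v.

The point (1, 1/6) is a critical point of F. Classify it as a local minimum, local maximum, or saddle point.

saddle point

The Hessian of F is constant: H = [[2, -6], [-6, 6]].
det(H) = 2·6 − (-6)² = -24.
Since det(H) < 0, H is indefinite and the critical point is a saddle point.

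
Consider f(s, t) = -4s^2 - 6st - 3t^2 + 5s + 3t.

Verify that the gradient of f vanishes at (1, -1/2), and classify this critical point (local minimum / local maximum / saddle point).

∇f = (-8s - 6t + 5, -6s - 6t + 3); substituting (1, -1/2) gives ∇f = (0, 0), so (1, -1/2) is indeed a critical point.
The Hessian of f is constant: H = [[-8, -6], [-6, -6]].
det(H) = (-8)·(-6) − (-6)² = 12.
det(H) > 0 and tr(H) = -14 < 0, so H is negative definite and the point is a local maximum.

local maximum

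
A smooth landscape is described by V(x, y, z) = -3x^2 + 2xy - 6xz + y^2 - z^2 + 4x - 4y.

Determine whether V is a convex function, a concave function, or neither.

neither

V is quadratic, so its Hessian is the constant matrix H = [[-6, 2, -6], [2, 2, 0], [-6, 0, -2]].
Leading principal minors: -6, -16, -40.
Neither pattern holds ⇒ H is indefinite ⇒ neither convex nor concave.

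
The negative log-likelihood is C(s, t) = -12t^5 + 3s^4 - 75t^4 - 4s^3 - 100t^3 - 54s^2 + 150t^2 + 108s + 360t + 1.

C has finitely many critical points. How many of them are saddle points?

C separates as a function of s plus a function of t, so ∇C=0 decouples.
∂C/∂s = 12(s - 3)(s - 1)(s + 3) = 0 at s ∈ {-3, 1, 3}; ∂C/∂t = -60(t - 1)(t + 1)(t + 2)(t + 3) = 0 at t ∈ {-3, -2, -1, 1}.
The Hessian is diagonal: diag(C_ss, C_tt). Second derivatives: C_ss(-3)=288, C_ss(1)=-96, C_ss(3)=144; C_tt(-3)=480, C_tt(-2)=-180, C_tt(-1)=240, C_tt(1)=-1440.
Saddle points occur where the two diagonal entries have opposite signs: (-3, -2), (-3, 1), (1, -3), (1, -1), (3, -2), (3, 1). Count: 6.

6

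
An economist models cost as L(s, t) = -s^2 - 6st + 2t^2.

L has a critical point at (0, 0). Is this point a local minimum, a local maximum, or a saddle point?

The Hessian of L is constant: H = [[-2, -6], [-6, 4]].
det(H) = (-2)·4 − (-6)² = -44.
Since det(H) < 0, H is indefinite and the critical point is a saddle point.

saddle point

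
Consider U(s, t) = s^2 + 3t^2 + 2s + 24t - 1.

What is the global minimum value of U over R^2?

-50

U(s,t) separates as P(s) + Q(t) − 1, so its minimum is min P + min Q − 1.
P'(s) = 2s + 2 vanishes at s ∈ {-1}; Q'(t) = 6(t + 4) vanishes at t ∈ {-4}.
Local minima of P (where P''>0): P(-1)=-1. Local minima of Q: Q(-4)=-48.
So the global minimum of U is P(-1) + Q(-4) − 1 = -1 − 48 − 1 = -50, attained at (-1, -4).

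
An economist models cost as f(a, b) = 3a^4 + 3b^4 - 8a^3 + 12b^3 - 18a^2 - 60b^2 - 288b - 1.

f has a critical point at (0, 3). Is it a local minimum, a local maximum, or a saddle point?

The mixed partial ∂²f/∂a∂b is 0, so the Hessian at any point is diag(f_aa, f_bb) = diag(12(3a^2 - 4a - 3), 12(3b^2 + 6b - 10)).
At (0, 3): H = diag(-36, 420).
The eigenvalues have opposite signs, so H is indefinite: a saddle point.

saddle point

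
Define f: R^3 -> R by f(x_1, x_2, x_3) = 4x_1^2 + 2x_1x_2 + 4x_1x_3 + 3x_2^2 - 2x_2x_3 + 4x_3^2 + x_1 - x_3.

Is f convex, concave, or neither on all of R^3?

convex

f is quadratic, so its Hessian is the constant matrix H = [[8, 2, 4], [2, 6, -2], [4, -2, 8]].
Leading principal minors: 8, 44, 192.
All positive ⇒ H ≻ 0 ⇒ convex.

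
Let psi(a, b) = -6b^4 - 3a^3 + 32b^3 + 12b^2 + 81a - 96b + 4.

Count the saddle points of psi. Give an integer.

psi separates as a function of a plus a function of b, so ∇psi=0 decouples.
∂psi/∂a = -9(a - 3)(a + 3) = 0 at a ∈ {-3, 3}; ∂psi/∂b = -24(b - 4)(b - 1)(b + 1) = 0 at b ∈ {-1, 1, 4}.
The Hessian is diagonal: diag(psi_aa, psi_bb). Second derivatives: psi_aa(-3)=54, psi_aa(3)=-54; psi_bb(-1)=-240, psi_bb(1)=144, psi_bb(4)=-360.
Saddle points occur where the two diagonal entries have opposite signs: (-3, -1), (-3, 4), (3, 1). Count: 3.

3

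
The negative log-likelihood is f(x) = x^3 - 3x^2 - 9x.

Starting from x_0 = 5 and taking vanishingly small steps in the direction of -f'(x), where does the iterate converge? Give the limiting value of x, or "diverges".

3

f'(x) = 3(x - 3)(x + 1), so f'(5) = 36.
Gradient descent moves in the -f' direction, i.e. x is decreasing.
The nearest critical point in that direction is x = 3, where f'' = 12 > 0 (a local minimum). The iterate converges there.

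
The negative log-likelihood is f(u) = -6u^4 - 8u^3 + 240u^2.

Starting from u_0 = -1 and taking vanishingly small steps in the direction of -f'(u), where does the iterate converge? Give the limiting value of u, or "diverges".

f'(u) = -24u(u - 4)(u + 5), so f'(-1) = -480.
Gradient descent moves in the -f' direction, i.e. u is increasing.
The nearest critical point in that direction is u = 0, where f'' = 480 > 0 (a local minimum). The iterate converges there.

0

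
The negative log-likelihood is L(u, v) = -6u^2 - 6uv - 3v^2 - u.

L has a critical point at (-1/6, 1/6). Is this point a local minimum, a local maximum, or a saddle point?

local maximum

The Hessian of L is constant: H = [[-12, -6], [-6, -6]].
det(H) = (-12)·(-6) − (-6)² = 36.
det(H) > 0 and tr(H) = -18 < 0, so H is negative definite and the point is a local maximum.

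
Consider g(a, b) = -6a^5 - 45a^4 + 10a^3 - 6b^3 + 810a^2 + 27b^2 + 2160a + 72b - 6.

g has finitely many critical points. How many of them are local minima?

g separates as a function of a plus a function of b, so ∇g=0 decouples.
∂g/∂a = -30(a - 3)(a + 2)(a + 3)(a + 4) = 0 at a ∈ {-4, -3, -2, 3}; ∂g/∂b = -18(b - 4)(b + 1) = 0 at b ∈ {-1, 4}.
The Hessian is diagonal: diag(g_aa, g_bb). Second derivatives: g_aa(-4)=420, g_aa(-3)=-180, g_aa(-2)=300, g_aa(3)=-6300; g_bb(-1)=90, g_bb(4)=-90.
Local minima occur where both diagonal entries positive: (-4, -1), (-2, -1). Count: 2.

2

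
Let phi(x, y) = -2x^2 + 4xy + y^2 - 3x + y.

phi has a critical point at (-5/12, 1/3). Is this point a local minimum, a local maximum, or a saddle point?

saddle point

The Hessian of phi is constant: H = [[-4, 4], [4, 2]].
det(H) = (-4)·2 − 4² = -24.
Since det(H) < 0, H is indefinite and the critical point is a saddle point.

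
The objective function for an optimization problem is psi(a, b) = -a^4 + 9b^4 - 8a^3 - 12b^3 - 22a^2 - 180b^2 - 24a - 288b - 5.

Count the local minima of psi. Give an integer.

psi separates as a function of a plus a function of b, so ∇psi=0 decouples.
∂psi/∂a = -4(a + 1)(a + 2)(a + 3) = 0 at a ∈ {-3, -2, -1}; ∂psi/∂b = 36(b - 4)(b + 1)(b + 2) = 0 at b ∈ {-2, -1, 4}.
The Hessian is diagonal: diag(psi_aa, psi_bb). Second derivatives: psi_aa(-3)=-8, psi_aa(-2)=4, psi_aa(-1)=-8; psi_bb(-2)=216, psi_bb(-1)=-180, psi_bb(4)=1080.
Local minima occur where both diagonal entries positive: (-2, -2), (-2, 4). Count: 2.

2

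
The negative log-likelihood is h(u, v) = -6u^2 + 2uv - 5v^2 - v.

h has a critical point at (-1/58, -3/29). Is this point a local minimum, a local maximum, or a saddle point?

The Hessian of h is constant: H = [[-12, 2], [2, -10]].
det(H) = (-12)·(-10) − 2² = 116.
det(H) > 0 and tr(H) = -22 < 0, so H is negative definite and the point is a local maximum.

local maximum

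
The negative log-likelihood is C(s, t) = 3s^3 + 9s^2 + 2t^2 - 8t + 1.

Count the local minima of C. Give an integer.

1

C separates as a function of s plus a function of t, so ∇C=0 decouples.
∂C/∂s = 9s(s + 2) = 0 at s ∈ {-2, 0}; ∂C/∂t = 4(t - 2) = 0 at t ∈ {2}.
The Hessian is diagonal: diag(C_ss, C_tt). Second derivatives: C_ss(-2)=-18, C_ss(0)=18; C_tt(2)=4.
Local minima occur where both diagonal entries positive: (0, 2). Count: 1.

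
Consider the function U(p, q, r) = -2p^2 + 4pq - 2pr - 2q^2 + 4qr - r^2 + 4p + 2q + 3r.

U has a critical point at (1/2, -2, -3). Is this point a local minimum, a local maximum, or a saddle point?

saddle point

The Hessian is constant: H = [[-4, 4, -2], [4, -4, 4], [-2, 4, -2]].
Leading principal minors: Δ₁ = -4, Δ₂ = 0, Δ₃ = 16.
The minors fit neither the all-positive nor the alternating-sign pattern, so H is indefinite: a saddle point.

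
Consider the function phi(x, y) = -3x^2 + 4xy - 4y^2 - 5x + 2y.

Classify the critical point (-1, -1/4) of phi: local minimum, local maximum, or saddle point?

local maximum

The Hessian of phi is constant: H = [[-6, 4], [4, -8]].
det(H) = (-6)·(-8) − 4² = 32.
det(H) > 0 and tr(H) = -14 < 0, so H is negative definite and the point is a local maximum.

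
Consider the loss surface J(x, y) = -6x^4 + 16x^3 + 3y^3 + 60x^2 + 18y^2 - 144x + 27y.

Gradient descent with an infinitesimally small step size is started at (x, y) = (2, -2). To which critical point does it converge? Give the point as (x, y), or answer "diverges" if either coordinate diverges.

J is separable, so gradient descent decouples: x follows -∂J/∂x, y follows -∂J/∂y.
∂J/∂x = -24(x - 3)(x - 1)(x + 2); at x=2 this is 96, so x decreases.
∂J/∂y = 9(y + 1)(y + 3); at y=-2 this is -9, so y increases.
x converges to its nearest critical value 1 (a local min of the x-part); y converges to -1. The iterate converges to (1, -1).

(1, -1)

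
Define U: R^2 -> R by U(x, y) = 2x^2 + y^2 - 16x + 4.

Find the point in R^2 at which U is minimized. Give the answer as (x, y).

U(x,y) separates as P(x) + Q(y) + 4, so its minimum is min P + min Q + 4.
P'(x) = 4x - 16 vanishes at x ∈ {4}; Q'(y) = 2y vanishes at y ∈ {0}.
Local minima of P (where P''>0): P(4)=-32. Local minima of Q: Q(0)=0.
So the global minimum of U is P(4) + Q(0) + 4 = -32 + 0 + 4 = -28, attained at (4, 0).

(4, 0)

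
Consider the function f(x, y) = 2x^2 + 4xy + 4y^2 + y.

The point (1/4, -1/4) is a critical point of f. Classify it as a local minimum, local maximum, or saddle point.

The Hessian of f is constant: H = [[4, 4], [4, 8]].
det(H) = 4·8 − 4² = 16.
det(H) > 0 and tr(H) = 12 > 0, so H is positive definite and the point is a local minimum.

local minimum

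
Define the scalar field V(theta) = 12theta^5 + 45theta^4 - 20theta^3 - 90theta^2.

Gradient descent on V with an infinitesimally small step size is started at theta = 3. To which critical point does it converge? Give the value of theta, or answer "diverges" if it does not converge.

1

V'(theta) = 60theta(theta - 1)(theta + 1)(theta + 3), so V'(3) = 8640.
Gradient descent moves in the -V' direction, i.e. theta is decreasing.
The nearest critical point in that direction is theta = 1, where V'' = 480 > 0 (a local minimum). The iterate converges there.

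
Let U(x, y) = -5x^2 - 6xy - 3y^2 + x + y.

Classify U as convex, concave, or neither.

concave

U is quadratic, so its Hessian is the constant matrix H = [[-10, -6], [-6, -6]].
det(H) = 24, tr(H) = -16.
det(H) > 0 and tr(H) < 0, so H is negative definite everywhere: concave.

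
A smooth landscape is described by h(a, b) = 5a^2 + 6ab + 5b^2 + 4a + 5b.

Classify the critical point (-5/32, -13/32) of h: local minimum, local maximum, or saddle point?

The Hessian of h is constant: H = [[10, 6], [6, 10]].
det(H) = 10·10 − 6² = 64.
det(H) > 0 and tr(H) = 20 > 0, so H is positive definite and the point is a local minimum.

local minimum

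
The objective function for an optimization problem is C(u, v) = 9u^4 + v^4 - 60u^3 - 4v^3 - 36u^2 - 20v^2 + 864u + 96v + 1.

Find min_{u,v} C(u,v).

C(u,v) separates as P(u) + Q(v) + 1, so its minimum is min P + min Q + 1.
P'(u) = 36(u - 4)(u - 3)(u + 2) vanishes at u ∈ {-2, 3, 4}; Q'(v) = 4(v - 4)(v - 2)(v + 3) vanishes at v ∈ {-3, 2, 4}.
Local minima of P (where P''>0): P(-2)=-1248, P(4)=1344. Local minima of Q: Q(-3)=-279, Q(4)=64.
So the global minimum of C is P(-2) + Q(-3) + 1 = -1248 − 279 + 1 = -1526, attained at (-2, -3).

-1526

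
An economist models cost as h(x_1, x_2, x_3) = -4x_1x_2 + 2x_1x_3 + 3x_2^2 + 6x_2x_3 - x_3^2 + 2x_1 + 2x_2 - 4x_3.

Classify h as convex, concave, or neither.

neither

h is quadratic, so its Hessian is the constant matrix H = [[0, -4, 2], [-4, 6, 6], [2, 6, -2]].
Leading principal minors: 0, -16, -88.
Neither pattern holds ⇒ H is indefinite ⇒ neither convex nor concave.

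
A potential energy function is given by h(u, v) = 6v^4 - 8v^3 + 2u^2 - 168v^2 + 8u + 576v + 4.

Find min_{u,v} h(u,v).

-2948

h(u,v) separates as P(u) + Q(v) + 4, so its minimum is min P + min Q + 4.
P'(u) = 4u + 8 vanishes at u ∈ {-2}; Q'(v) = 24(v - 3)(v - 2)(v + 4) vanishes at v ∈ {-4, 2, 3}.
Local minima of P (where P''>0): P(-2)=-8. Local minima of Q: Q(-4)=-2944, Q(3)=486.
So the global minimum of h is P(-2) + Q(-4) + 4 = -8 − 2944 + 4 = -2948, attained at (-2, -4).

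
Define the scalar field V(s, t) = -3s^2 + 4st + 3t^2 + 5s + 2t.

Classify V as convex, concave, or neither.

V is quadratic, so its Hessian is the constant matrix H = [[-6, 4], [4, 6]].
det(H) = -52, tr(H) = 0.
det(H) < 0, so H is indefinite: neither convex nor concave.

neither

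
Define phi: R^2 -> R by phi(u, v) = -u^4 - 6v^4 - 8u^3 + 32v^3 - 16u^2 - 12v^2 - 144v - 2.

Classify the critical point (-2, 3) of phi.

The mixed partial ∂²phi/∂u∂v is 0, so the Hessian at any point is diag(phi_uu, phi_vv) = diag(-4(3u^2 + 12u + 8), 24(-3v^2 + 8v - 1)).
At (-2, 3): H = diag(16, -96).
The eigenvalues have opposite signs, so H is indefinite: a saddle point.

saddle point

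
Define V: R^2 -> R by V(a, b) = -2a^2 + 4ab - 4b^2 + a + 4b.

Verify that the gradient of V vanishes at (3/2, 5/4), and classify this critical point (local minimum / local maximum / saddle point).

∇V = (-4a + 4b + 1, 4a - 8b + 4); substituting (3/2, 5/4) gives ∇V = (0, 0), so (3/2, 5/4) is indeed a critical point.
The Hessian of V is constant: H = [[-4, 4], [4, -8]].
det(H) = (-4)·(-8) − 4² = 16.
det(H) > 0 and tr(H) = -12 < 0, so H is negative definite and the point is a local maximum.

local maximum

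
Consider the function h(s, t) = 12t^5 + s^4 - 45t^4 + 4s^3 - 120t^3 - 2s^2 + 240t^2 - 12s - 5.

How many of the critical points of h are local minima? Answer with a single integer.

h separates as a function of s plus a function of t, so ∇h=0 decouples.
∂h/∂s = 4(s - 1)(s + 1)(s + 3) = 0 at s ∈ {-3, -1, 1}; ∂h/∂t = 60t(t - 4)(t - 1)(t + 2) = 0 at t ∈ {-2, 0, 1, 4}.
The Hessian is diagonal: diag(h_ss, h_tt). Second derivatives: h_ss(-3)=32, h_ss(-1)=-16, h_ss(1)=32; h_tt(-2)=-2160, h_tt(0)=480, h_tt(1)=-540, h_tt(4)=4320.
Local minima occur where both diagonal entries positive: (-3, 0), (-3, 4), (1, 0), (1, 4). Count: 4.

4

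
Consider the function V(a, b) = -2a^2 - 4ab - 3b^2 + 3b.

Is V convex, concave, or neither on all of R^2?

V is quadratic, so its Hessian is the constant matrix H = [[-4, -4], [-4, -6]].
det(H) = 8, tr(H) = -10.
det(H) > 0 and tr(H) < 0, so H is negative definite everywhere: concave.

concave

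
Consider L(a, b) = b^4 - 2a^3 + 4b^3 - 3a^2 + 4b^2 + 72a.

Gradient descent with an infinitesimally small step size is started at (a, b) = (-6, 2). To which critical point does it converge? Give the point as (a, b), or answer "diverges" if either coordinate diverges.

L is separable, so gradient descent decouples: a follows -∂L/∂a, b follows -∂L/∂b.
∂L/∂a = -6(a - 3)(a + 4); at a=-6 this is -108, so a increases.
∂L/∂b = 4b(b + 1)(b + 2); at b=2 this is 96, so b decreases.
a converges to its nearest critical value -4 (a local min of the a-part); b converges to 0. The iterate converges to (-4, 0).

(-4, 0)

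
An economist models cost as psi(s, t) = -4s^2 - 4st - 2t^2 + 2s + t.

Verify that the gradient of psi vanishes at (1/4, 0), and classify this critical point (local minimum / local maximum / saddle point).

∇psi = (-8s - 4t + 2, -4s - 4t + 1); substituting (1/4, 0) gives ∇psi = (0, 0), so (1/4, 0) is indeed a critical point.
The Hessian of psi is constant: H = [[-8, -4], [-4, -4]].
det(H) = (-8)·(-4) − (-4)² = 16.
det(H) > 0 and tr(H) = -12 < 0, so H is negative definite and the point is a local maximum.

local maximum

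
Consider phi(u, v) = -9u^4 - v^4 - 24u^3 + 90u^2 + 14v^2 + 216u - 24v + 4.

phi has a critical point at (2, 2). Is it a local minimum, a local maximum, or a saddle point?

The mixed partial ∂²phi/∂u∂v is 0, so the Hessian at any point is diag(phi_uu, phi_vv) = diag(36(-3u^2 - 4u + 5), 4(-3v^2 + 7)).
At (2, 2): H = diag(-540, -20).
Both eigenvalues are negative, so H is negative definite: a local maximum.

local maximum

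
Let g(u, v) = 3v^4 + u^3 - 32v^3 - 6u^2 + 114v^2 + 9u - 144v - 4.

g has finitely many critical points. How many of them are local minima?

2

g separates as a function of u plus a function of v, so ∇g=0 decouples.
∂g/∂u = 3(u - 3)(u - 1) = 0 at u ∈ {1, 3}; ∂g/∂v = 12(v - 4)(v - 3)(v - 1) = 0 at v ∈ {1, 3, 4}.
The Hessian is diagonal: diag(g_uu, g_vv). Second derivatives: g_uu(1)=-6, g_uu(3)=6; g_vv(1)=72, g_vv(3)=-24, g_vv(4)=36.
Local minima occur where both diagonal entries positive: (3, 1), (3, 4). Count: 2.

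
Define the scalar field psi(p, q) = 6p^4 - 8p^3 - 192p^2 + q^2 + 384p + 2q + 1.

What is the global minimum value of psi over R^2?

psi(p,q) separates as A(p) + B(q) + 1, so its minimum is min A + min B + 1.
A'(p) = 24(p - 4)(p - 1)(p + 4) vanishes at p ∈ {-4, 1, 4}; B'(q) = 2q + 2 vanishes at q ∈ {-1}.
Local minima of A (where A''>0): A(-4)=-2560, A(4)=-512. Local minima of B: B(-1)=-1.
So the global minimum of psi is A(-4) + B(-1) + 1 = -2560 − 1 + 1 = -2560, attained at (-4, -1).

-2560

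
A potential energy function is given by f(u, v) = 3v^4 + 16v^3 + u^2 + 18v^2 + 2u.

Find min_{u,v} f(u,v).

f(u,v) separates as P(u) + Q(v), so its minimum is min P + min Q.
P'(u) = 2u + 2 vanishes at u ∈ {-1}; Q'(v) = 12v(v + 1)(v + 3) vanishes at v ∈ {-3, -1, 0}.
Local minima of P (where P''>0): P(-1)=-1. Local minima of Q: Q(-3)=-27, Q(0)=0.
So the global minimum of f is P(-1) + Q(-3) = -1 − 27 = -28, attained at (-1, -3).

-28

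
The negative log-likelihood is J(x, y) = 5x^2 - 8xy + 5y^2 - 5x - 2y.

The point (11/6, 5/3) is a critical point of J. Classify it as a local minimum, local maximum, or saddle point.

local minimum

The Hessian of J is constant: H = [[10, -8], [-8, 10]].
det(H) = 10·10 − (-8)² = 36.
det(H) > 0 and tr(H) = 20 > 0, so H is positive definite and the point is a local minimum.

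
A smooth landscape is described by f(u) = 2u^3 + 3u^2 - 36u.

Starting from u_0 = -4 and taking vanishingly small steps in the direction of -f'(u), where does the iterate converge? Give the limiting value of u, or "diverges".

diverges

f'(u) = 6(u - 2)(u + 3), so f'(-4) = 36.
Gradient descent moves in the -f' direction, i.e. u is decreasing.
There is no critical point below u=-4, and f' keeps the same sign, so the iterate runs off to −∞.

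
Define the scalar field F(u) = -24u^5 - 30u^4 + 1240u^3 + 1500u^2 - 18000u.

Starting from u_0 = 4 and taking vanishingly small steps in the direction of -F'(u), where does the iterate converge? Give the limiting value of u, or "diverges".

2

F'(u) = -120(u - 5)(u - 2)(u + 3)(u + 5), so F'(4) = 15120.
Gradient descent moves in the -F' direction, i.e. u is decreasing.
The nearest critical point in that direction is u = 2, where F'' = 12600 > 0 (a local minimum). The iterate converges there.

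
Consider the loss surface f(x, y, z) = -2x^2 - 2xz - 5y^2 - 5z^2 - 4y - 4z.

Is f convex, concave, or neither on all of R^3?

f is quadratic, so its Hessian is the constant matrix H = [[-4, 0, -2], [0, -10, 0], [-2, 0, -10]].
Leading principal minors: -4, 40, -360.
Signs alternate −, +, − ⇒ H ≺ 0 ⇒ concave.

concave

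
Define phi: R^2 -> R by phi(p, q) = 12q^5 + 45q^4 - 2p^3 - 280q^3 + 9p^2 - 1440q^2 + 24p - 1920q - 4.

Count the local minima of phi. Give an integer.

phi separates as a function of p plus a function of q, so ∇phi=0 decouples.
∂phi/∂p = -6(p - 4)(p + 1) = 0 at p ∈ {-1, 4}; ∂phi/∂q = 60(q - 4)(q + 1)(q + 2)(q + 4) = 0 at q ∈ {-4, -2, -1, 4}.
The Hessian is diagonal: diag(phi_pp, phi_qq). Second derivatives: phi_pp(-1)=30, phi_pp(4)=-30; phi_qq(-4)=-2880, phi_qq(-2)=720, phi_qq(-1)=-900, phi_qq(4)=14400.
Local minima occur where both diagonal entries positive: (-1, -2), (-1, 4). Count: 2.

2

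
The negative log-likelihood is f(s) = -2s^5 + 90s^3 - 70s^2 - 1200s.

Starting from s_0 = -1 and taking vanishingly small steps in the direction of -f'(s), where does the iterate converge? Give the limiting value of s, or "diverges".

3

f'(s) = -10(s - 4)(s - 3)(s + 2)(s + 5), so f'(-1) = -800.
Gradient descent moves in the -f' direction, i.e. s is increasing.
The nearest critical point in that direction is s = 3, where f'' = 400 > 0 (a local minimum). The iterate converges there.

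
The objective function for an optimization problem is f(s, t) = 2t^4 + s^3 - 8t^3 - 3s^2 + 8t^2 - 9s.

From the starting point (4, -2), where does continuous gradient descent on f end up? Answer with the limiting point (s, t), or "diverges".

(3, 0)

f is separable, so gradient descent decouples: s follows -∂f/∂s, t follows -∂f/∂t.
∂f/∂s = 3(s - 3)(s + 1); at s=4 this is 15, so s decreases.
∂f/∂t = 8t(t - 2)(t - 1); at t=-2 this is -192, so t increases.
s converges to its nearest critical value 3 (a local min of the s-part); t converges to 0. The iterate converges to (3, 0).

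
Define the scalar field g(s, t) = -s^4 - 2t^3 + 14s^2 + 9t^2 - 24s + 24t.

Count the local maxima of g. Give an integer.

2

g separates as a function of s plus a function of t, so ∇g=0 decouples.
∂g/∂s = -4(s - 2)(s - 1)(s + 3) = 0 at s ∈ {-3, 1, 2}; ∂g/∂t = -6(t - 4)(t + 1) = 0 at t ∈ {-1, 4}.
The Hessian is diagonal: diag(g_ss, g_tt). Second derivatives: g_ss(-3)=-80, g_ss(1)=16, g_ss(2)=-20; g_tt(-1)=30, g_tt(4)=-30.
Local maxima occur where both diagonal entries negative: (-3, 4), (2, 4). Count: 2.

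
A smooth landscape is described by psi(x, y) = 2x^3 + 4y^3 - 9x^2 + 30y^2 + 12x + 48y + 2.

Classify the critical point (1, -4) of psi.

The mixed partial ∂²psi/∂x∂y is 0, so the Hessian at any point is diag(psi_xx, psi_yy) = diag(6(2x - 3), 12(2y + 5)).
At (1, -4): H = diag(-6, -36).
Both eigenvalues are negative, so H is negative definite: a local maximum.

local maximum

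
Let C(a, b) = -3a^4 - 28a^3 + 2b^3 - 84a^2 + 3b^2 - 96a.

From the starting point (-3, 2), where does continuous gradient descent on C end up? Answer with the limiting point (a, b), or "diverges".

C is separable, so gradient descent decouples: a follows -∂C/∂a, b follows -∂C/∂b.
∂C/∂a = -12(a + 1)(a + 2)(a + 4); at a=-3 this is -24, so a increases.
∂C/∂b = 6b(b + 1); at b=2 this is 36, so b decreases.
a converges to its nearest critical value -2 (a local min of the a-part); b converges to 0. The iterate converges to (-2, 0).

(-2, 0)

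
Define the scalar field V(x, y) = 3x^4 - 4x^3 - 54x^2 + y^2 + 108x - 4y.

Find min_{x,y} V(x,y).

-463

V(x,y) separates as P(x) + Q(y), so its minimum is min P + min Q.
P'(x) = 12(x - 3)(x - 1)(x + 3) vanishes at x ∈ {-3, 1, 3}; Q'(y) = 2y - 4 vanishes at y ∈ {2}.
Local minima of P (where P''>0): P(-3)=-459, P(3)=-27. Local minima of Q: Q(2)=-4.
So the global minimum of V is P(-3) + Q(2) = -459 − 4 = -463, attained at (-3, 2).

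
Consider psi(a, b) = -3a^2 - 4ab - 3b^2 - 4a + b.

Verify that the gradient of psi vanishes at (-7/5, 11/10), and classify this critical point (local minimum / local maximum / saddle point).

∇psi = (-6a - 4b - 4, -4a - 6b + 1); substituting (-7/5, 11/10) gives ∇psi = (0, 0), so (-7/5, 11/10) is indeed a critical point.
The Hessian of psi is constant: H = [[-6, -4], [-4, -6]].
det(H) = (-6)·(-6) − (-4)² = 20.
det(H) > 0 and tr(H) = -12 < 0, so H is negative definite and the point is a local maximum.

local maximum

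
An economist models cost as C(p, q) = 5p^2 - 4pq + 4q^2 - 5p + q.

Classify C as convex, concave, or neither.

C is quadratic, so its Hessian is the constant matrix H = [[10, -4], [-4, 8]].
det(H) = 64, tr(H) = 18.
det(H) > 0 and tr(H) > 0, so H is positive definite everywhere: convex.

convex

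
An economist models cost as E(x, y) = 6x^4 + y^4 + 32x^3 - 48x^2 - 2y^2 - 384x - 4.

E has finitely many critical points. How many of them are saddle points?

4

E separates as a function of x plus a function of y, so ∇E=0 decouples.
∂E/∂x = 24(x - 2)(x + 2)(x + 4) = 0 at x ∈ {-4, -2, 2}; ∂E/∂y = 4y(y - 1)(y + 1) = 0 at y ∈ {-1, 0, 1}.
The Hessian is diagonal: diag(E_xx, E_yy). Second derivatives: E_xx(-4)=288, E_xx(-2)=-192, E_xx(2)=576; E_yy(-1)=8, E_yy(0)=-4, E_yy(1)=8.
Saddle points occur where the two diagonal entries have opposite signs: (-4, 0), (-2, -1), (-2, 1), (2, 0). Count: 4.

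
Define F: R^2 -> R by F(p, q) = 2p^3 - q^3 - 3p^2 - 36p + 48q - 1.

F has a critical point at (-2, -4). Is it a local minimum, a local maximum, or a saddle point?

saddle point

The mixed partial ∂²F/∂p∂q is 0, so the Hessian at any point is diag(F_pp, F_qq) = diag(6(2p - 1), -6q).
At (-2, -4): H = diag(-30, 24).
The eigenvalues have opposite signs, so H is indefinite: a saddle point.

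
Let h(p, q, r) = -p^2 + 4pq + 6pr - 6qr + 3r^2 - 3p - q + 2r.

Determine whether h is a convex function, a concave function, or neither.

h is quadratic, so its Hessian is the constant matrix H = [[-2, 4, 6], [4, 0, -6], [6, -6, 6]].
Leading principal minors: -2, -16, -312.
Neither pattern holds ⇒ H is indefinite ⇒ neither convex nor concave.

neither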